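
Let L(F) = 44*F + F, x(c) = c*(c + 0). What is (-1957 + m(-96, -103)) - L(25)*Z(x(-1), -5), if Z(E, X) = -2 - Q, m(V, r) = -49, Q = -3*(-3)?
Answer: 10369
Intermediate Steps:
Q = 9
x(c) = c**2 (x(c) = c*c = c**2)
L(F) = 45*F
Z(E, X) = -11 (Z(E, X) = -2 - 1*9 = -2 - 9 = -11)
(-1957 + m(-96, -103)) - L(25)*Z(x(-1), -5) = (-1957 - 49) - 45*25*(-11) = -2006 - 1125*(-11) = -2006 - 1*(-12375) = -2006 + 12375 = 10369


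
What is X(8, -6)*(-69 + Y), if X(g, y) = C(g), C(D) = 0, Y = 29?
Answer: 0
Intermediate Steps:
X(g, y) = 0
X(8, -6)*(-69 + Y) = 0*(-69 + 29) = 0*(-40) = 0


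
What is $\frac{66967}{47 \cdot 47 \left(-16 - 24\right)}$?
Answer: $- \frac{66967}{88360} \approx -0.75789$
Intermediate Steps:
$\frac{66967}{47 \cdot 47 \left(-16 - 24\right)} = \frac{66967}{2209 \left(-16 - 24\right)} = \frac{66967}{2209 \left(-40\right)} = \frac{66967}{-88360} = 66967 \left(- \frac{1}{88360}\right) = - \frac{66967}{88360}$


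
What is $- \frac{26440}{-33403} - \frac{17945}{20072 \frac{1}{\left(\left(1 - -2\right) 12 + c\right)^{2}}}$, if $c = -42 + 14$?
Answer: $- \frac{4728996720}{83808127} \approx -56.426$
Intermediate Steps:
$c = -28$
$- \frac{26440}{-33403} - \frac{17945}{20072 \frac{1}{\left(\left(1 - -2\right) 12 + c\right)^{2}}} = - \frac{26440}{-33403} - \frac{17945}{20072 \frac{1}{\left(\left(1 - -2\right) 12 - 28\right)^{2}}} = \left(-26440\right) \left(- \frac{1}{33403}\right) - \frac{17945}{20072 \frac{1}{\left(\left(1 + 2\right) 12 - 28\right)^{2}}} = \frac{26440}{33403} - \frac{17945}{20072 \frac{1}{\left(3 \cdot 12 - 28\right)^{2}}} = \frac{26440}{33403} - \frac{17945}{20072 \frac{1}{\left(36 - 28\right)^{2}}} = \frac{26440}{33403} - \frac{17945}{20072 \frac{1}{8^{2}}} = \frac{26440}{33403} - \frac{17945}{20072 \cdot \frac{1}{64}} = \frac{26440}{33403} - \frac{17945}{\frac{2509}{8}} = \frac{26440}{33403} - \frac{143560}{2509} = - \frac{4728996720}{83808127}$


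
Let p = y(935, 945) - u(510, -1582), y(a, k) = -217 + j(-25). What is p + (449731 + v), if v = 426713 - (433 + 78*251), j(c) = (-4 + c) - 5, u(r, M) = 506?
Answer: 855676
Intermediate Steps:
j(c) = -9 + c
v = 406702 (v = 426713 - (433 + 19578) = 426713 - 1*20011 = 426713 - 20011 = 406702)
y(a, k) = -251 (y(a, k) = -217 + (-9 - 25) = -217 - 34 = -251)
p = -757 (p = -251 - 1*506 = -251 - 506 = -757)
p + (449731 + v) = -757 + (449731 + 406702) = -757 + 856433 = 855676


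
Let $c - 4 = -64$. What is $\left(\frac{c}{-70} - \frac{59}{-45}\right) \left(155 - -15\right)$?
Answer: $\frac{23222}{63} \approx 368.6$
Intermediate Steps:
$c = -60$ ($c = 4 - 64 = -60$)
$\left(\frac{c}{-70} - \frac{59}{-45}\right) \left(155 - -15\right) = \left(- \frac{60}{-70} - \frac{59}{-45}\right) \left(155 - -15\right) = \left(\left(-60\right) \left(- \frac{1}{70}\right) - - \frac{59}{45}\right) \left(155 + 15\right) = \left(\frac{6}{7} + \frac{59}{45}\right) 170 = \frac{683}{315} \cdot 170 = \frac{23222}{63}$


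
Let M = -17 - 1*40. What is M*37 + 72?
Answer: -2037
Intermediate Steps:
M = -57 (M = -17 - 40 = -57)
M*37 + 72 = -57*37 + 72 = -2109 + 72 = -2037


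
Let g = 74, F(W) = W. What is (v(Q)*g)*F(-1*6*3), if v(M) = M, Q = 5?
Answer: -6660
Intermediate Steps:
(v(Q)*g)*F(-1*6*3) = (5*74)*(-1*6*3) = 370*(-6*3) = 370*(-18) = -6660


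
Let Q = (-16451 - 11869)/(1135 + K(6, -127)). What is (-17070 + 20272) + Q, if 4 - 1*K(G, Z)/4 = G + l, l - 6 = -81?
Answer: 4540934/1427 ≈ 3182.2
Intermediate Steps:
l = -75 (l = 6 - 81 = -75)
K(G, Z) = 316 - 4*G (K(G, Z) = 16 - 4*(G - 75) = 16 - 4*(-75 + G) = 16 + (300 - 4*G) = 316 - 4*G)
Q = -28320/1427 (Q = (-16451 - 11869)/(1135 + (316 - 4*6)) = -28320/(1135 + (316 - 24)) = -28320/(1135 + 292) = -28320/1427 ≈ -19.846)
(-17070 + 20272) + Q = (-17070 + 20272) - 28320/1427 = 3202 - 28320/1427 = 4540934/1427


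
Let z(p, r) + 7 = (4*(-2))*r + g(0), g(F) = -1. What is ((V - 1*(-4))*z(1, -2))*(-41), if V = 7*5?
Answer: -12792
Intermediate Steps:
V = 35
z(p, r) = -8 - 8*r (z(p, r) = -7 + ((4*(-2))*r - 1) = -7 + (-8*r - 1) = -7 + (-1 - 8*r) = -8 - 8*r)
((V - 1*(-4))*z(1, -2))*(-41) = ((35 - 1*(-4))*(-8 - 8*(-2)))*(-41) = ((35 + 4)*(-8 + 16))*(-41) = (39*8)*(-41) = 312*(-41) = -12792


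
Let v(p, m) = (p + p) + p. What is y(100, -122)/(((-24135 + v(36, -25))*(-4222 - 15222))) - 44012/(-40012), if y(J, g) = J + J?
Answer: 1285098602891/1168302855741 ≈ 1.1000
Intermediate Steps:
y(J, g) = 2*J
v(p, m) = 3*p (v(p, m) = 2*p + p = 3*p)
y(100, -122)/(((-24135 + v(36, -25))*(-4222 - 15222))) - 44012/(-40012) = (2*100)/(((-24135 + 3*36)*(-4222 - 15222))) - 44012/(-40012) = 200/(((-24135 + 108)*(-19444))) - 44012*(-1/40012) = 200/((-24027*(-19444))) + 11003/10003 = 200/467180988 + 11003/10003 = 200*(1/467180988) + 11003/10003 = 50/116795247 + 11003/10003 = 1285098602891/1168302855741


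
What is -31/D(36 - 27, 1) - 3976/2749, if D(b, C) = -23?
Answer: -6229/63227 ≈ -0.098518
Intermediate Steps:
-31/D(36 - 27, 1) - 3976/2749 = -31/(-23) - 3976/2749 = -31*(-1/23) - 3976*1/2749 = 31/23 - 3976/2749 = -6229/63227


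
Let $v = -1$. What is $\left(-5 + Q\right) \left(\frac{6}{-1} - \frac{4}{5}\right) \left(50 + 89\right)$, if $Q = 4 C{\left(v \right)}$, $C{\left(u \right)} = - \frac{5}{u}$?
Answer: $-14178$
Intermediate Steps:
$Q = 20$ ($Q = 4 \left(- \frac{5}{-1}\right) = 4 \left(\left(-5\right) \left(-1\right)\right) = 4 \cdot 5 = 20$)
$\left(-5 + Q\right) \left(\frac{6}{-1} - \frac{4}{5}\right) \left(50 + 89\right) = \left(-5 + 20\right) \left(\frac{6}{-1} - \frac{4}{5}\right) \left(50 + 89\right) = 15 \left(6 \left(-1\right) - \frac{4}{5}\right) 139 = 15 \left(-6 - \frac{4}{5}\right) 139 = 15 \left(- \frac{34}{5}\right) 139 = \left(-102\right) 139 = -14178$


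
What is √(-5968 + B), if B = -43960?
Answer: 158*I*√2 ≈ 223.45*I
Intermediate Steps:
√(-5968 + B) = √(-5968 - 43960) = √(-49928) = 158*I*√2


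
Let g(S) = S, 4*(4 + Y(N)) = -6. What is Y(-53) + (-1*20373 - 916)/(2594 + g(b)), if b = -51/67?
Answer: -4763943/347494 ≈ -13.709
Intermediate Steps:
Y(N) = -11/2 (Y(N) = -4 + (¼)*(-6) = -4 - 3/2 = -11/2)
b = -51/67 (b = -51*1/67 = -51/67 ≈ -0.76119)
Y(-53) + (-1*20373 - 916)/(2594 + g(b)) = -11/2 + (-1*20373 - 916)/(2594 - 51/67) = -11/2 + (-20373 - 916)/(173747/67) = -11/2 - 21289*67/173747 = -11/2 - 1426363/173747 = -4763943/347494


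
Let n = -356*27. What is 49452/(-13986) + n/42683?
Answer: -374198858/99494073 ≈ -3.7610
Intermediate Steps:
n = -9612
49452/(-13986) + n/42683 = 49452/(-13986) - 9612/42683 = 49452*(-1/13986) - 9612*1/42683 = -8242/2331 - 9612/42683 = -374198858/99494073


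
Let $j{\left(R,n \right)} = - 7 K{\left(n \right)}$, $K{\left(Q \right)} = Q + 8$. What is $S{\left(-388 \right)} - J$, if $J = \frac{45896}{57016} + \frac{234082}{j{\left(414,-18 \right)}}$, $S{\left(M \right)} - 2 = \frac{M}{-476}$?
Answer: $- \frac{14172046309}{4240565} \approx -3342.0$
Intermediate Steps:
$S{\left(M \right)} = 2 - \frac{M}{476}$ ($S{\left(M \right)} = 2 + \frac{M}{-476} = 2 + M \left(- \frac{1}{476}\right) = 2 - \frac{M}{476}$)
$K{\left(Q \right)} = 8 + Q$
$j{\left(R,n \right)} = -56 - 7 n$ ($j{\left(R,n \right)} = - 7 \left(8 + n\right) = -56 - 7 n$)
$J = \frac{834352002}{249445}$ ($J = \frac{45896}{57016} + \frac{234082}{-56 - -126} = 45896 \cdot \frac{1}{57016} + \frac{234082}{-56 + 126} = \frac{5737}{7127} + \frac{234082}{70} = \frac{5737}{7127} + 234082 \cdot \frac{1}{70} = \frac{5737}{7127} + \frac{117041}{35} = \frac{834352002}{249445} \approx 3344.8$)
$S{\left(-388 \right)} - J = \left(2 - - \frac{97}{119}\right) - \frac{834352002}{249445} = \left(2 + \frac{97}{119}\right) - \frac{834352002}{249445} = \frac{335}{119} - \frac{834352002}{249445} = - \frac{14172046309}{4240565}$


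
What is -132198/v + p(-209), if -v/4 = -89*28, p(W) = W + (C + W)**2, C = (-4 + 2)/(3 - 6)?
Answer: 1936905205/44856 ≈ 43181.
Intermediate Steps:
C = 2/3 (C = -2/(-3) = -2*(-1/3) = 2/3 ≈ 0.66667)
p(W) = W + (2/3 + W)**2
v = 9968 (v = -(-356)*28 = -4*(-2492) = 9968)
-132198/v + p(-209) = -132198/9968 + (-209 + (2 + 3*(-209))**2/9) = -132198*1/9968 + (-209 + (2 - 627)**2/9) = -66099/4984 + (-209 + (1/9)*(-625)**2) = -66099/4984 + (-209 + (1/9)*390625) = -66099/4984 + (-209 + 390625/9) = -66099/4984 + 388744/9 = 1936905205/44856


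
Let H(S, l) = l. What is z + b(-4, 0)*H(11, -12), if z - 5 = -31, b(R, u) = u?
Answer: -26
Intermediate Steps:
z = -26 (z = 5 - 31 = -26)
z + b(-4, 0)*H(11, -12) = -26 + 0*(-12) = -26 + 0 = -26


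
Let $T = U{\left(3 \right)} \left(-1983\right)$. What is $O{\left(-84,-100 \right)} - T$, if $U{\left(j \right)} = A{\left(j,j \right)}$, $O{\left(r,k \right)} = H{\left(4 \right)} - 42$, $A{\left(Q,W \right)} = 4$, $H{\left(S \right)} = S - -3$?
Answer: $7897$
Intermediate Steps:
$H{\left(S \right)} = 3 + S$ ($H{\left(S \right)} = S + 3 = 3 + S$)
$O{\left(r,k \right)} = -35$ ($O{\left(r,k \right)} = \left(3 + 4\right) - 42 = 7 - 42 = -35$)
$U{\left(j \right)} = 4$
$T = -7932$ ($T = 4 \left(-1983\right) = -7932$)
$O{\left(-84,-100 \right)} - T = -35 - -7932 = -35 + 7932 = 7897$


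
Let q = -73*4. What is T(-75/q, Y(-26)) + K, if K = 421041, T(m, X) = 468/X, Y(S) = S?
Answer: 421023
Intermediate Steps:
q = -292
T(-75/q, Y(-26)) + K = 468/(-26) + 421041 = 468*(-1/26) + 421041 = -18 + 421041 = 421023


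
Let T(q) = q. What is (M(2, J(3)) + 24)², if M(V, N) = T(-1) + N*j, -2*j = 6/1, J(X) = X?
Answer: 196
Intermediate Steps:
j = -3 (j = -3/1 = -3 ≈ -3.0000)
M(V, N) = -1 - 3*N (M(V, N) = -1 + N*(-3) = -1 - 3*N)
(M(2, J(3)) + 24)² = ((-1 - 3*3) + 24)² = ((-1 - 9) + 24)² = (-10 + 24)² = 14² = 196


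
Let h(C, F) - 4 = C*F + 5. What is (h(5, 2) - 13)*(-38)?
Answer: -228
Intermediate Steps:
h(C, F) = 9 + C*F (h(C, F) = 4 + (C*F + 5) = 4 + (5 + C*F) = 9 + C*F)
(h(5, 2) - 13)*(-38) = ((9 + 5*2) - 13)*(-38) = ((9 + 10) - 13)*(-38) = (19 - 13)*(-38) = 6*(-38) = -228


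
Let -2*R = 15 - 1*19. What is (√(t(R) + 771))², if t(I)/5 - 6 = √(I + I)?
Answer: 811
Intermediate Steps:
R = 2 (R = -(15 - 1*19)/2 = -(15 - 19)/2 = -½*(-4) = 2)
t(I) = 30 + 5*√2*√I (t(I) = 30 + 5*√(I + I) = 30 + 5*√(2*I) = 30 + 5*(√2*√I) = 30 + 5*√2*√I)
(√(t(R) + 771))² = (√((30 + 5*√2*√2) + 771))² = (√((30 + 10) + 771))² = (√(40 + 771))² = (√811)² = 811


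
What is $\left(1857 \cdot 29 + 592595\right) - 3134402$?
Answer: $-2487954$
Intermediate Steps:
$\left(1857 \cdot 29 + 592595\right) - 3134402 = \left(53853 + 592595\right) - 3134402 = 646448 - 3134402 = -2487954$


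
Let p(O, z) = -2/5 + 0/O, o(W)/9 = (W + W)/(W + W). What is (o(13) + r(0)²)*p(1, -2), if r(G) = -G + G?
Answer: -18/5 ≈ -3.6000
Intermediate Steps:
r(G) = 0
o(W) = 9 (o(W) = 9*((W + W)/(W + W)) = 9*((2*W)/((2*W))) = 9*((2*W)*(1/(2*W))) = 9*1 = 9)
p(O, z) = -⅖ (p(O, z) = -2*⅕ + 0 = -⅖ + 0 = -⅖)
(o(13) + r(0)²)*p(1, -2) = (9 + 0²)*(-⅖) = (9 + 0)*(-⅖) = 9*(-⅖) = -18/5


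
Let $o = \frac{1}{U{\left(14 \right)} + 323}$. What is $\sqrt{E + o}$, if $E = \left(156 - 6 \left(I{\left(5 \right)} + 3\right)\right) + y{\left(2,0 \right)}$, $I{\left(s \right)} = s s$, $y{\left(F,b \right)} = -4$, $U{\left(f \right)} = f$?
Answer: $\frac{3 i \sqrt{201863}}{337} \approx 3.9996 i$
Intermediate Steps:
$I{\left(s \right)} = s^{2}$
$o = \frac{1}{337}$ ($o = \frac{1}{14 + 323} = \frac{1}{337} \approx 0.0029674$)
$E = -16$ ($E = \left(156 - 6 \left(5^{2} + 3\right)\right) - 4 = \left(156 - 6 \left(25 + 3\right)\right) - 4 = \left(156 - 168\right) - 4 = -12 - 4 = -16$)
$\sqrt{E + o} = \sqrt{-16 + \frac{1}{337}} = \sqrt{- \frac{5391}{337}} = \frac{3 i \sqrt{201863}}{337}$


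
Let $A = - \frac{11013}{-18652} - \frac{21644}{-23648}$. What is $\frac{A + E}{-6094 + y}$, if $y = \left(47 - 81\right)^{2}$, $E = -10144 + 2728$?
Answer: $\frac{204400228189}{136129085328} \approx 1.5015$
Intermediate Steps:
$E = -7416$
$A = \frac{41508707}{27567656}$ ($A = \left(-11013\right) \left(- \frac{1}{18652}\right) - - \frac{5411}{5912} = \frac{11013}{18652} + \frac{5411}{5912} = \frac{41508707}{27567656} \approx 1.5057$)
$y = 1156$ ($y = \left(-34\right)^{2} = 1156$)
$\frac{A + E}{-6094 + y} = \frac{\frac{41508707}{27567656} - 7416}{-6094 + 1156} = - \frac{204400228189}{27567656 \left(-4938\right)} = \left(- \frac{204400228189}{27567656}\right) \left(- \frac{1}{4938}\right) = \frac{204400228189}{136129085328}$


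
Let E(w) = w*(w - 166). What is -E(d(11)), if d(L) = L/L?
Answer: 165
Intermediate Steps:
d(L) = 1
E(w) = w*(-166 + w)
-E(d(11)) = -(-166 + 1) = -(-165) = -1*(-165) = 165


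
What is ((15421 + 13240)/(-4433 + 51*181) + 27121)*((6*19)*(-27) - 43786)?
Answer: -3049797091608/2399 ≈ -1.2713e+9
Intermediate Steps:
((15421 + 13240)/(-4433 + 51*181) + 27121)*((6*19)*(-27) - 43786) = (28661/(-4433 + 9231) + 27121)*(114*(-27) - 43786) = (28661/4798 + 27121)*(-3078 - 43786) = (28661*(1/4798) + 27121)*(-46864) = (28661/4798 + 27121)*(-46864) = (130155219/4798)*(-46864) = -3049797091608/2399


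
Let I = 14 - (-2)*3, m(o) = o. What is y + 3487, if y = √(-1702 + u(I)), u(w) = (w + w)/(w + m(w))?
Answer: 3487 + 9*I*√21 ≈ 3487.0 + 41.243*I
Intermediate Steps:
I = 20 (I = 14 - 1*(-6) = 14 + 6 = 20)
u(w) = 1 (u(w) = (w + w)/(w + w) = (2*w)/((2*w)) = (2*w)*(1/(2*w)) = 1)
y = 9*I*√21 (y = √(-1702 + 1) = √(-1701) = 9*I*√21 ≈ 41.243*I)
y + 3487 = 9*I*√21 + 3487 = 3487 + 9*I*√21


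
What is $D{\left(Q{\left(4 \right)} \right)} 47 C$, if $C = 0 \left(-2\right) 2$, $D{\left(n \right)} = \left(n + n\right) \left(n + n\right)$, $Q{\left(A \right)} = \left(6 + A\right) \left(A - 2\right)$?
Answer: $0$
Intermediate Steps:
$Q{\left(A \right)} = \left(-2 + A\right) \left(6 + A\right)$ ($Q{\left(A \right)} = \left(6 + A\right) \left(-2 + A\right) = \left(-2 + A\right) \left(6 + A\right)$)
$D{\left(n \right)} = 4 n^{2}$ ($D{\left(n \right)} = 2 n 2 n = 4 n^{2}$)
$C = 0$ ($C = 0 \cdot 2 = 0$)
$D{\left(Q{\left(4 \right)} \right)} 47 C = 4 \left(-12 + 4^{2} + 4 \cdot 4\right)^{2} \cdot 47 \cdot 0 = 4 \left(-12 + 16 + 16\right)^{2} \cdot 47 \cdot 0 = 4 \cdot 20^{2} \cdot 47 \cdot 0 = 4 \cdot 400 \cdot 47 \cdot 0 = 1600 \cdot 47 \cdot 0 = 75200 \cdot 0 = 0$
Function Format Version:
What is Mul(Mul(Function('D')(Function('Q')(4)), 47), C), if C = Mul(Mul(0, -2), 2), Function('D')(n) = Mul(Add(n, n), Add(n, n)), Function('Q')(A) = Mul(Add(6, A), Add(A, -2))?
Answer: 0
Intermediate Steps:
Function('Q')(A) = Mul(Add(-2, A), Add(6, A)) (Function('Q')(A) = Mul(Add(6, A), Add(-2, A)) = Mul(Add(-2, A), Add(6, A)))
Function('D')(n) = Mul(4, Pow(n, 2)) (Function('D')(n) = Mul(Mul(2, n), Mul(2, n)) = Mul(4, Pow(n, 2)))
C = 0 (C = Mul(0, 2) = 0)
Mul(Mul(Function('D')(Function('Q')(4)), 47), C) = Mul(Mul(Mul(4, Pow(Add(-12, Pow(4, 2), Mul(4, 4)), 2)), 47), 0) = Mul(Mul(Mul(4, Pow(Add(-12, 16, 16), 2)), 47), 0) = Mul(Mul(Mul(4, Pow(20, 2)), 47), 0) = Mul(Mul(Mul(4, 400), 47), 0) = Mul(Mul(1600, 47), 0) = Mul(75200, 0) = 0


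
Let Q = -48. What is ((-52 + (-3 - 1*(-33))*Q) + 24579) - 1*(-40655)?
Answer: 63742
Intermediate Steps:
((-52 + (-3 - 1*(-33))*Q) + 24579) - 1*(-40655) = ((-52 + (-3 - 1*(-33))*(-48)) + 24579) - 1*(-40655) = ((-52 + (-3 + 33)*(-48)) + 24579) + 40655 = ((-52 + 30*(-48)) + 24579) + 40655 = ((-52 - 1440) + 24579) + 40655 = (-1492 + 24579) + 40655 = 23087 + 40655 = 63742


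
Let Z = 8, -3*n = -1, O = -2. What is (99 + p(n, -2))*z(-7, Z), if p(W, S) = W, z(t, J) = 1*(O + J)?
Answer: 596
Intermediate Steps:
n = ⅓ (n = -⅓*(-1) = ⅓ ≈ 0.33333)
z(t, J) = -2 + J (z(t, J) = 1*(-2 + J) = -2 + J)
(99 + p(n, -2))*z(-7, Z) = (99 + ⅓)*(-2 + 8) = (298/3)*6 = 596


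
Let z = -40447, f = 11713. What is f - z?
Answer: 52160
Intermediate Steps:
f - z = 11713 - 1*(-40447) = 11713 + 40447 = 52160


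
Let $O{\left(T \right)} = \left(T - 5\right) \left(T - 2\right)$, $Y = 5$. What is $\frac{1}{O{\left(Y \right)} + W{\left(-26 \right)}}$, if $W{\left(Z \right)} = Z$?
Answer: $- \frac{1}{26} \approx -0.038462$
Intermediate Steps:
$O{\left(T \right)} = \left(-5 + T\right) \left(-2 + T\right)$
$\frac{1}{O{\left(Y \right)} + W{\left(-26 \right)}} = \frac{1}{\left(10 + 5^{2} - 35\right) - 26} = \frac{1}{\left(10 + 25 - 35\right) - 26} = \frac{1}{0 - 26} = \frac{1}{-26} = - \frac{1}{26}$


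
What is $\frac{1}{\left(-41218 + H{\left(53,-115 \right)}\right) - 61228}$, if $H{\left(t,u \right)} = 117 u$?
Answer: $- \frac{1}{115901} \approx -8.628 \cdot 10^{-6}$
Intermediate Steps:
$\frac{1}{\left(-41218 + H{\left(53,-115 \right)}\right) - 61228} = \frac{1}{\left(-41218 + 117 \left(-115\right)\right) - 61228} = \frac{1}{\left(-41218 - 13455\right) - 61228} = \frac{1}{-54673 - 61228} = \frac{1}{-115901} = - \frac{1}{115901}$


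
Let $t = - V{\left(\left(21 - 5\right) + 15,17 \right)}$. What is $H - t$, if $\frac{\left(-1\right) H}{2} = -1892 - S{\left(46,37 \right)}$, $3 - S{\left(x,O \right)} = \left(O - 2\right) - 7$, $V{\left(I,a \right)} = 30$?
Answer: $3764$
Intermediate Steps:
$S{\left(x,O \right)} = 12 - O$ ($S{\left(x,O \right)} = 3 - \left(\left(O - 2\right) - 7\right) = 3 - \left(\left(-2 + O\right) - 7\right) = 3 - \left(-9 + O\right) = 12 - O$)
$H = 3734$ ($H = - 2 \left(-1892 - \left(12 - 37\right)\right) = - 2 \left(-1892 - -25\right) = - 2 \left(-1892 + 25\right) = \left(-2\right) \left(-1867\right) = 3734$)
$t = -30$ ($t = \left(-1\right) 30 = -30$)
$H - t = 3734 - -30 = 3734 + 30 = 3764$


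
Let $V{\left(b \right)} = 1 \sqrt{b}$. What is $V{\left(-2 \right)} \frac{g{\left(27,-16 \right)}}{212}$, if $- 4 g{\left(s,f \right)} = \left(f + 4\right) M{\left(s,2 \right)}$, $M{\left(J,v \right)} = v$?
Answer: $\frac{3 i \sqrt{2}}{106} \approx 0.040025 i$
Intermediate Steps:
$V{\left(b \right)} = \sqrt{b}$
$g{\left(s,f \right)} = -2 - \frac{f}{2}$ ($g{\left(s,f \right)} = - \frac{\left(f + 4\right) 2}{4} = - \frac{\left(4 + f\right) 2}{4} = - \frac{8 + 2 f}{4} = -2 - \frac{f}{2}$)
$V{\left(-2 \right)} \frac{g{\left(27,-16 \right)}}{212} = \sqrt{-2} \frac{-2 - -8}{212} = i \sqrt{2} \left(-2 + 8\right) \frac{1}{212} = i \sqrt{2} \cdot 6 \cdot \frac{1}{212} = i \sqrt{2} \cdot \frac{3}{106} = \frac{3 i \sqrt{2}}{106}$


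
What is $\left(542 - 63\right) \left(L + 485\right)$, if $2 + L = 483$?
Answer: $462714$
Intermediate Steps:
$L = 481$ ($L = -2 + 483 = 481$)
$\left(542 - 63\right) \left(L + 485\right) = \left(542 - 63\right) \left(481 + 485\right) = 479 \cdot 966 = 462714$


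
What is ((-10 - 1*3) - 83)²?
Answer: 9216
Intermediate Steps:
((-10 - 1*3) - 83)² = ((-10 - 3) - 83)² = (-13 - 83)² = (-96)² = 9216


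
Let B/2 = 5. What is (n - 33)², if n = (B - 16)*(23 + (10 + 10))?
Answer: 84681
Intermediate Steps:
B = 10 (B = 2*5 = 10)
n = -258 (n = (10 - 16)*(23 + (10 + 10)) = -6*(23 + 20) = -6*43 = -258)
(n - 33)² = (-258 - 33)² = (-291)² = 84681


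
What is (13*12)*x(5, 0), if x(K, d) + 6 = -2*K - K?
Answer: -3276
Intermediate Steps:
x(K, d) = -6 - 3*K (x(K, d) = -6 + (-2*K - K) = -6 - 3*K)
(13*12)*x(5, 0) = (13*12)*(-6 - 3*5) = 156*(-6 - 15) = 156*(-21) = -3276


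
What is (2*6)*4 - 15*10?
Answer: -102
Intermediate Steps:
(2*6)*4 - 15*10 = 12*4 - 150 = 48 - 150 = -102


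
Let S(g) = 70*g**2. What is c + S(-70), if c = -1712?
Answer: 341288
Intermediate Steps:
c + S(-70) = -1712 + 70*(-70)**2 = -1712 + 70*4900 = -1712 + 343000 = 341288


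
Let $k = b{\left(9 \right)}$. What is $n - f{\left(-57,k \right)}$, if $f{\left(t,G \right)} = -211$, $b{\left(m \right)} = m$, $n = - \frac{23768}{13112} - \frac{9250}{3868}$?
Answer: $\frac{655506997}{3169826} \approx 206.8$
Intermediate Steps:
$n = - \frac{13326289}{3169826}$ ($n = \left(-23768\right) \frac{1}{13112} - \frac{4625}{1934} = - \frac{2971}{1639} - \frac{4625}{1934} = - \frac{13326289}{3169826} \approx -4.2041$)
$k = 9$
$n - f{\left(-57,k \right)} = - \frac{13326289}{3169826} - -211 = - \frac{13326289}{3169826} + 211 = \frac{655506997}{3169826}$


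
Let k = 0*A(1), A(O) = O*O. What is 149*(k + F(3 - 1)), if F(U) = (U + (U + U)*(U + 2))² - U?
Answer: 47978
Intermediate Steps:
A(O) = O²
k = 0 (k = 0*1² = 0*1 = 0)
F(U) = (U + 2*U*(2 + U))² - U (F(U) = (U + (2*U)*(2 + U))² - U = (U + 2*U*(2 + U))² - U)
149*(k + F(3 - 1)) = 149*(0 + (3 - 1)*(-1 + (3 - 1)*(5 + 2*(3 - 1))²)) = 149*(0 + 2*(-1 + 2*(5 + 2*2)²)) = 149*(0 + 2*(-1 + 2*(5 + 4)²)) = 149*(0 + 2*(-1 + 2*9²)) = 149*(0 + 2*(-1 + 2*81)) = 149*(0 + 2*(-1 + 162)) = 149*(0 + 2*161) = 149*(0 + 322) = 149*322 = 47978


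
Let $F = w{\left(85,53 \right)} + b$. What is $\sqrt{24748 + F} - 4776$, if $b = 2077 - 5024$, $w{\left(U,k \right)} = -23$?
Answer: $-4776 + \sqrt{21778} \approx -4628.4$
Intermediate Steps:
$b = -2947$
$F = -2970$ ($F = -23 - 2947 = -2970$)
$\sqrt{24748 + F} - 4776 = \sqrt{24748 - 2970} - 4776 = \sqrt{21778} - 4776 = -4776 + \sqrt{21778}$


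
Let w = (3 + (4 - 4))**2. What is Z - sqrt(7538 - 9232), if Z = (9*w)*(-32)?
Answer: -2592 - 11*I*sqrt(14) ≈ -2592.0 - 41.158*I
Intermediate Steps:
w = 9 (w = (3 + 0)**2 = 3**2 = 9)
Z = -2592 (Z = (9*9)*(-32) = 81*(-32) = -2592)
Z - sqrt(7538 - 9232) = -2592 - sqrt(7538 - 9232) = -2592 - sqrt(-1694) = -2592 - 11*I*sqrt(14)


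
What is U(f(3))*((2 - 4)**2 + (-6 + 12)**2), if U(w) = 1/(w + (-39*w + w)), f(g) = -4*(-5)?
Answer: -2/37 ≈ -0.054054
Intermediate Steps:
f(g) = 20
U(w) = -1/(37*w) (U(w) = 1/(w - 38*w) = 1/(-37*w) = -1/(37*w))
U(f(3))*((2 - 4)**2 + (-6 + 12)**2) = (-1/37/20)*((2 - 4)**2 + (-6 + 12)**2) = (-1/37*1/20)*((-2)**2 + 6**2) = -(4 + 36)/740 = -1/740*40 = -2/37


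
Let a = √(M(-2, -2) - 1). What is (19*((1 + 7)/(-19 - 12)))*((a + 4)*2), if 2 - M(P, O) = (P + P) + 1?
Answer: -1824/31 ≈ -58.839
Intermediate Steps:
M(P, O) = 1 - 2*P (M(P, O) = 2 - ((P + P) + 1) = 2 - (2*P + 1) = 2 - (1 + 2*P) = 2 + (-1 - 2*P) = 1 - 2*P)
a = 2 (a = √((1 - 2*(-2)) - 1) = √((1 + 4) - 1) = √(5 - 1) = √4 = 2)
(19*((1 + 7)/(-19 - 12)))*((a + 4)*2) = (19*((1 + 7)/(-19 - 12)))*((2 + 4)*2) = (19*(8/(-31)))*(6*2) = (19*(8*(-1/31)))*12 = (19*(-8/31))*12 = -152/31*12 = -1824/31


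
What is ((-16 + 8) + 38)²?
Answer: 900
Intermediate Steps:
((-16 + 8) + 38)² = (-8 + 38)² = 30² = 900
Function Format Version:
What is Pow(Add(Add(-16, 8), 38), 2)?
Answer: 900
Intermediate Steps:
Pow(Add(Add(-16, 8), 38), 2) = Pow(Add(-8, 38), 2) = Pow(30, 2) = 900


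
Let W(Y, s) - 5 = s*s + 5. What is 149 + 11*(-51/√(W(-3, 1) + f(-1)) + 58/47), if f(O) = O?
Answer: 7641/47 - 561*√10/10 ≈ -14.829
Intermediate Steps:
W(Y, s) = 10 + s² (W(Y, s) = 5 + (s*s + 5) = 5 + (s² + 5) = 5 + (5 + s²) = 10 + s²)
149 + 11*(-51/√(W(-3, 1) + f(-1)) + 58/47) = 149 + 11*(-51/√((10 + 1²) - 1) + 58/47) = 149 + 11*(-51/√((10 + 1) - 1) + 58*(1/47)) = 149 + 11*(-51/√(11 - 1) + 58/47) = 149 + 11*(-51*√10/10 + 58/47) = 149 + 11*(58/47 - 51*√10/10) = 149 + (638/47 - 561*√10/10) = 7641/47 - 561*√10/10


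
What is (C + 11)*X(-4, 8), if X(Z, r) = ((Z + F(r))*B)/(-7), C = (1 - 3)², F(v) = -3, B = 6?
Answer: 90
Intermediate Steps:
C = 4 (C = (-2)² = 4)
X(Z, r) = 18/7 - 6*Z/7 (X(Z, r) = ((Z - 3)*6)/(-7) = ((-3 + Z)*6)*(-⅐) = (-18 + 6*Z)*(-⅐) = 18/7 - 6*Z/7)
(C + 11)*X(-4, 8) = (4 + 11)*(18/7 - 6/7*(-4)) = 15*(18/7 + 24/7) = 15*6 = 90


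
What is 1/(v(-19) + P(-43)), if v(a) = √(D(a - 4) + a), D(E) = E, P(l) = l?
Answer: -43/1891 - I*√42/1891 ≈ -0.022739 - 0.0034272*I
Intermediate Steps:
v(a) = √(-4 + 2*a) (v(a) = √((a - 4) + a) = √((-4 + a) + a) = √(-4 + 2*a))
1/(v(-19) + P(-43)) = 1/(√(-4 + 2*(-19)) - 43) = 1/(√(-4 - 38) - 43) = 1/(√(-42) - 43) = 1/(I*√42 - 43) = 1/(-43 + I*√42)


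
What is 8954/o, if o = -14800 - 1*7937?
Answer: -814/2067 ≈ -0.39381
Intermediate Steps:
o = -22737 (o = -14800 - 7937 = -22737)
8954/o = 8954/(-22737) = 8954*(-1/22737) = -814/2067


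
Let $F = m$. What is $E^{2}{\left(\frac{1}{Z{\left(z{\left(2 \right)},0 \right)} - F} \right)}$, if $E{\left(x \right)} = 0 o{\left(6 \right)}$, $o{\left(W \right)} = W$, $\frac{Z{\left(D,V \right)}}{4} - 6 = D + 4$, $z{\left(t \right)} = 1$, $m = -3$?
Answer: $0$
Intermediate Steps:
$Z{\left(D,V \right)} = 40 + 4 D$ ($Z{\left(D,V \right)} = 24 + 4 \left(D + 4\right) = 24 + 4 \left(4 + D\right) = 24 + \left(16 + 4 D\right) = 40 + 4 D$)
$F = -3$
$E{\left(x \right)} = 0$ ($E{\left(x \right)} = 0 \cdot 6 = 0$)
$E^{2}{\left(\frac{1}{Z{\left(z{\left(2 \right)},0 \right)} - F} \right)} = 0^{2} = 0$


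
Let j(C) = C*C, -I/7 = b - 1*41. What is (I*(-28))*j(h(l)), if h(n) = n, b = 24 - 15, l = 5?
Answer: -156800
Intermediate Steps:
b = 9
I = 224 (I = -7*(9 - 1*41) = -7*(9 - 41) = -7*(-32) = 224)
j(C) = C²
(I*(-28))*j(h(l)) = (224*(-28))*5² = -6272*25 = -156800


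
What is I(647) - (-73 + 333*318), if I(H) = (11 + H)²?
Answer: 327143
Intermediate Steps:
I(647) - (-73 + 333*318) = (11 + 647)² - (-73 + 333*318) = 658² - (-73 + 105894) = 432964 - 1*105821 = 432964 - 105821 = 327143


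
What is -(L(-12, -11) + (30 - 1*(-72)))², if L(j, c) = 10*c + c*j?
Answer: -15376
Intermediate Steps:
-(L(-12, -11) + (30 - 1*(-72)))² = -(-11*(10 - 12) + (30 - 1*(-72)))² = -(-11*(-2) + (30 + 72))² = -(22 + 102)² = -1*124² = -1*15376 = -15376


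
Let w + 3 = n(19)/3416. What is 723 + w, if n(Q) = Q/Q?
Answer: 2459521/3416 ≈ 720.00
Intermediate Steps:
n(Q) = 1
w = -10247/3416 (w = -3 + 1/3416 = -10247/3416 ≈ -2.9997)
723 + w = 723 - 10247/3416 = 2459521/3416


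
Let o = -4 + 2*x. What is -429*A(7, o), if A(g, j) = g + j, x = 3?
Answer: -3861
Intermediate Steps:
o = 2 (o = -4 + 2*3 = -4 + 6 = 2)
-429*A(7, o) = -429*(7 + 2) = -429*9 = -3861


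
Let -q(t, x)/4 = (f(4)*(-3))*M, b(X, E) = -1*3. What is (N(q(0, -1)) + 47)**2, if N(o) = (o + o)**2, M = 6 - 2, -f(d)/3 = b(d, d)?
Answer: 557326450849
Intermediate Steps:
b(X, E) = -3
f(d) = 9 (f(d) = -3*(-3) = 9)
M = 4
q(t, x) = 432 (q(t, x) = -4*9*(-3)*4 = -(-108)*4 = -4*(-108) = 432)
N(o) = 4*o**2 (N(o) = (2*o)**2 = 4*o**2)
(N(q(0, -1)) + 47)**2 = (4*432**2 + 47)**2 = (4*186624 + 47)**2 = (746496 + 47)**2 = 746543**2 = 557326450849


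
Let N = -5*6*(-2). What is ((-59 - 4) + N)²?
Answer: 9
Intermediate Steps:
N = 60 (N = -30*(-2) = 60)
((-59 - 4) + N)² = ((-59 - 4) + 60)² = (-63 + 60)² = (-3)² = 9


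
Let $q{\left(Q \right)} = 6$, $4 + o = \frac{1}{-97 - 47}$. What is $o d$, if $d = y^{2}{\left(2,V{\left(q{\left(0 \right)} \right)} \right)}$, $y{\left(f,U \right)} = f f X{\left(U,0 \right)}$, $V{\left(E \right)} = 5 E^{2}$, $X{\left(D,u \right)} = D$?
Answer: $-2077200$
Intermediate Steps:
$o = - \frac{577}{144}$ ($o = -4 + \frac{1}{-97 - 47} = -4 + \frac{1}{-144} = -4 - \frac{1}{144} = - \frac{577}{144} \approx -4.0069$)
$y{\left(f,U \right)} = U f^{2}$ ($y{\left(f,U \right)} = f f U = f^{2} U = U f^{2}$)
$d = 518400$ ($d = \left(5 \cdot 6^{2} \cdot 2^{2}\right)^{2} = \left(5 \cdot 36 \cdot 4\right)^{2} = \left(180 \cdot 4\right)^{2} = 720^{2} = 518400$)
$o d = \left(- \frac{577}{144}\right) 518400 = -2077200$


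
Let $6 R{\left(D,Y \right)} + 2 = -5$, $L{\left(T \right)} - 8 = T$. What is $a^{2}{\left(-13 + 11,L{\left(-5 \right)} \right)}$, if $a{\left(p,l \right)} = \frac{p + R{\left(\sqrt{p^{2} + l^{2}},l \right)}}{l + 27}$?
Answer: $\frac{361}{32400} \approx 0.011142$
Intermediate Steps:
$L{\left(T \right)} = 8 + T$
$R{\left(D,Y \right)} = - \frac{7}{6}$ ($R{\left(D,Y \right)} = - \frac{1}{3} + \frac{1}{6} \left(-5\right) = - \frac{1}{3} - \frac{5}{6} = - \frac{7}{6}$)
$a{\left(p,l \right)} = \frac{- \frac{7}{6} + p}{27 + l}$ ($a{\left(p,l \right)} = \frac{p - \frac{7}{6}}{l + 27} = \frac{- \frac{7}{6} + p}{27 + l}$)
$a^{2}{\left(-13 + 11,L{\left(-5 \right)} \right)} = \left(\frac{- \frac{7}{6} + \left(-13 + 11\right)}{27 + \left(8 - 5\right)}\right)^{2} = \left(\frac{- \frac{7}{6} - 2}{27 + 3}\right)^{2} = \left(\frac{1}{30} \left(- \frac{19}{6}\right)\right)^{2} = \left(- \frac{19}{180}\right)^{2} = \frac{361}{32400}$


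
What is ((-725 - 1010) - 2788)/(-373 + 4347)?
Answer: -4523/3974 ≈ -1.1381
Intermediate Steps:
((-725 - 1010) - 2788)/(-373 + 4347) = (-1735 - 2788)/3974 = -4523*1/3974 = -4523/3974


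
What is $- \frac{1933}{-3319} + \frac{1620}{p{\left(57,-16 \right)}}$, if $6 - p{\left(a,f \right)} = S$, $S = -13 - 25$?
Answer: $\frac{1365458}{36509} \approx 37.401$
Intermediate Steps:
$S = -38$
$p{\left(a,f \right)} = 44$ ($p{\left(a,f \right)} = 6 - -38 = 6 + 38 = 44$)
$- \frac{1933}{-3319} + \frac{1620}{p{\left(57,-16 \right)}} = - \frac{1933}{-3319} + \frac{1620}{44} = \left(-1933\right) \left(- \frac{1}{3319}\right) + 1620 \cdot \frac{1}{44} = \frac{1933}{3319} + \frac{405}{11} = \frac{1365458}{36509}$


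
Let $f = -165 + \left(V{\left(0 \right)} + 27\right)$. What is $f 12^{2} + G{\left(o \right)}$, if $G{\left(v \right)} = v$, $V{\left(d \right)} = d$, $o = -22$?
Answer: $-19894$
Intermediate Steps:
$f = -138$ ($f = -165 + \left(0 + 27\right) = -165 + 27 = -138$)
$f 12^{2} + G{\left(o \right)} = - 138 \cdot 12^{2} - 22 = \left(-138\right) 144 - 22 = -19872 - 22 = -19894$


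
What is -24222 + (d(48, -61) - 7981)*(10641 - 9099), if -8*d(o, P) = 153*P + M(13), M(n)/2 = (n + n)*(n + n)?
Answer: -43170345/4 ≈ -1.0793e+7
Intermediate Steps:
M(n) = 8*n² (M(n) = 2*((n + n)*(n + n)) = 2*((2*n)*(2*n)) = 2*(4*n²) = 8*n²)
d(o, P) = -169 - 153*P/8 (d(o, P) = -(153*P + 8*13²)/8 = -(153*P + 8*169)/8 = -(153*P + 1352)/8 = -(1352 + 153*P)/8 = -169 - 153*P/8)
-24222 + (d(48, -61) - 7981)*(10641 - 9099) = -24222 + ((-169 - 153/8*(-61)) - 7981)*(10641 - 9099) = -24222 + ((-169 + 9333/8) - 7981)*1542 = -24222 + (7981/8 - 7981)*1542 = -24222 - 55867/8*1542 = -24222 - 43073457/4 = -43170345/4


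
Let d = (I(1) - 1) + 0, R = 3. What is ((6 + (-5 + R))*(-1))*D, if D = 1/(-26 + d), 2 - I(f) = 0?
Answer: 4/25 ≈ 0.16000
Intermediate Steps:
I(f) = 2 (I(f) = 2 - 1*0 = 2 + 0 = 2)
d = 1 (d = (2 - 1) + 0 = 1 + 0 = 1)
D = -1/25 (D = 1/(-26 + 1) = 1/(-25) = -1/25 ≈ -0.040000)
((6 + (-5 + R))*(-1))*D = ((6 + (-5 + 3))*(-1))*(-1/25) = ((6 - 2)*(-1))*(-1/25) = (4*(-1))*(-1/25) = -4*(-1/25) = 4/25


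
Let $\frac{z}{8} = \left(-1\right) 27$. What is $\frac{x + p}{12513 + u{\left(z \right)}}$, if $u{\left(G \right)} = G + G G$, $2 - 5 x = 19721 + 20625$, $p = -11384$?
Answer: $- \frac{97264}{294765} \approx -0.32997$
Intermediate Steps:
$x = - \frac{40344}{5}$ ($x = \frac{2}{5} - \frac{19721 + 20625}{5} = \frac{2}{5} - \frac{40346}{5} = - \frac{40344}{5} \approx -8068.8$)
$z = -216$ ($z = 8 \left(\left(-1\right) 27\right) = 8 \left(-27\right) = -216$)
$u{\left(G \right)} = G + G^{2}$
$\frac{x + p}{12513 + u{\left(z \right)}} = \frac{- \frac{40344}{5} - 11384}{12513 - 216 \left(1 - 216\right)} = - \frac{97264}{5 \left(12513 - -46440\right)} = - \frac{97264}{5 \left(12513 + 46440\right)} = - \frac{97264}{5 \cdot 58953} = \left(- \frac{97264}{5}\right) \frac{1}{58953} = - \frac{97264}{294765}$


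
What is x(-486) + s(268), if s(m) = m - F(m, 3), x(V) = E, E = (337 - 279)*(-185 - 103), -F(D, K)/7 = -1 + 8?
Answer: -16387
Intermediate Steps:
F(D, K) = -49 (F(D, K) = -7*(-1 + 8) = -7*7 = -49)
E = -16704 (E = 58*(-288) = -16704)
x(V) = -16704
s(m) = 49 + m (s(m) = m - 1*(-49) = m + 49 = 49 + m)
x(-486) + s(268) = -16704 + (49 + 268) = -16704 + 317 = -16387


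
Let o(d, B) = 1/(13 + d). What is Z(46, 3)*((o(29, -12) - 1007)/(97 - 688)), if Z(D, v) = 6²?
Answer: 84586/1379 ≈ 61.339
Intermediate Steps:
Z(D, v) = 36
Z(46, 3)*((o(29, -12) - 1007)/(97 - 688)) = 36*((1/(13 + 29) - 1007)/(97 - 688)) = 36*((1/42 - 1007)/(-591)) = 36*((1/42 - 1007)*(-1/591)) = 36*(-42293/42*(-1/591)) = 36*(42293/24822) = 84586/1379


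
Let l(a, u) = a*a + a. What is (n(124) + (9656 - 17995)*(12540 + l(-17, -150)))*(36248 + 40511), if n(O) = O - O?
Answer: -8200875372412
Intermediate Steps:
n(O) = 0
l(a, u) = a + a² (l(a, u) = a² + a = a + a²)
(n(124) + (9656 - 17995)*(12540 + l(-17, -150)))*(36248 + 40511) = (0 + (9656 - 17995)*(12540 - 17*(1 - 17)))*(36248 + 40511) = (0 - 8339*(12540 - 17*(-16)))*76759 = (0 - 8339*(12540 + 272))*76759 = (0 - 8339*12812)*76759 = (0 - 106839268)*76759 = -106839268*76759 = -8200875372412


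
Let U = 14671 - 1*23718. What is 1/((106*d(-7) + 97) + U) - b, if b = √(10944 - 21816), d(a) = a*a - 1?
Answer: -1/3862 - 6*I*√302 ≈ -0.00025893 - 104.27*I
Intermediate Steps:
d(a) = -1 + a² (d(a) = a² - 1 = -1 + a²)
U = -9047 (U = 14671 - 23718 = -9047)
b = 6*I*√302 (b = √(-10872) = 6*I*√302 ≈ 104.27*I)
1/((106*d(-7) + 97) + U) - b = 1/((106*(-1 + (-7)²) + 97) - 9047) - 6*I*√302 = 1/((106*(-1 + 49) + 97) - 9047) - 6*I*√302 = 1/((106*48 + 97) - 9047) - 6*I*√302 = 1/((5088 + 97) - 9047) - 6*I*√302 = 1/(5185 - 9047) - 6*I*√302 = 1/(-3862) - 6*I*√302 = -1/3862 - 6*I*√302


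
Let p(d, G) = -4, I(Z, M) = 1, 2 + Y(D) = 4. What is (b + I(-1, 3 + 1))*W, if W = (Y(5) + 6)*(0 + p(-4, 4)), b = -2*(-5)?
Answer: -352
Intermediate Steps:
Y(D) = 2 (Y(D) = -2 + 4 = 2)
b = 10
W = -32 (W = (2 + 6)*(0 - 4) = 8*(-4) = -32)
(b + I(-1, 3 + 1))*W = (10 + 1)*(-32) = 11*(-32) = -352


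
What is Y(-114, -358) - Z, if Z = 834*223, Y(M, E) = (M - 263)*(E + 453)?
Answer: -221797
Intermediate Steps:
Y(M, E) = (-263 + M)*(453 + E)
Z = 185982
Y(-114, -358) - Z = (-119139 - 263*(-358) + 453*(-114) - 358*(-114)) - 1*185982 = (-119139 + 94154 - 51642 + 40812) - 185982 = -35815 - 185982 = -221797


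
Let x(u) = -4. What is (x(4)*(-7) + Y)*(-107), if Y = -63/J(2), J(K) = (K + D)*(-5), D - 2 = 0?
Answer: -66661/20 ≈ -3333.1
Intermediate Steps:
D = 2 (D = 2 + 0 = 2)
J(K) = -10 - 5*K (J(K) = (K + 2)*(-5) = (2 + K)*(-5) = -10 - 5*K)
Y = 63/20 (Y = -63/(-10 - 5*2) = -63/(-10 - 10) = -63/(-20) = -63*(-1/20) = 63/20 ≈ 3.1500)
(x(4)*(-7) + Y)*(-107) = (-4*(-7) + 63/20)*(-107) = (28 + 63/20)*(-107) = (623/20)*(-107) = -66661/20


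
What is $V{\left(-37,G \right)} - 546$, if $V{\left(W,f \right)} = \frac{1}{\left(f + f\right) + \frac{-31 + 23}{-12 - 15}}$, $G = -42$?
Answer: $- \frac{1233987}{2260} \approx -546.01$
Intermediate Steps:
$V{\left(W,f \right)} = \frac{1}{\frac{8}{27} + 2 f}$ ($V{\left(W,f \right)} = \frac{1}{2 f - \frac{8}{-27}} = \frac{1}{2 f - - \frac{8}{27}} = \frac{1}{2 f + \frac{8}{27}} = \frac{1}{\frac{8}{27} + 2 f}$)
$V{\left(-37,G \right)} - 546 = \frac{27}{2 \left(4 + 27 \left(-42\right)\right)} - 546 = \frac{27}{2 \left(4 - 1134\right)} - 546 = \frac{27}{2 \left(-1130\right)} - 546 = \frac{27}{2} \left(- \frac{1}{1130}\right) - 546 = - \frac{27}{2260} - 546 = - \frac{1233987}{2260}$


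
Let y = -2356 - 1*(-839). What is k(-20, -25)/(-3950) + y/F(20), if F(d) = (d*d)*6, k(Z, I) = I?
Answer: -118643/189600 ≈ -0.62575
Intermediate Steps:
y = -1517 (y = -2356 + 839 = -1517)
F(d) = 6*d² (F(d) = d²*6 = 6*d²)
k(-20, -25)/(-3950) + y/F(20) = -25/(-3950) - 1517/(6*20²) = -25*(-1/3950) - 1517/(6*400) = 1/158 - 1517/2400 = -118643/189600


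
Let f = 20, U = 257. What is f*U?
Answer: 5140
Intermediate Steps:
f*U = 20*257 = 5140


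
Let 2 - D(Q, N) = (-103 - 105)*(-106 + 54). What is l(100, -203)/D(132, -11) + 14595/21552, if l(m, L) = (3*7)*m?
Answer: 18761855/38843888 ≈ 0.48301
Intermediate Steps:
l(m, L) = 21*m
D(Q, N) = -10814 (D(Q, N) = 2 - (-103 - 105)*(-106 + 54) = 2 - (-208)*(-52) = 2 - 1*10816 = 2 - 10816 = -10814)
l(100, -203)/D(132, -11) + 14595/21552 = (21*100)/(-10814) + 14595/21552 = 2100*(-1/10814) + 14595*(1/21552) = -1050/5407 + 4865/7184 = 18761855/38843888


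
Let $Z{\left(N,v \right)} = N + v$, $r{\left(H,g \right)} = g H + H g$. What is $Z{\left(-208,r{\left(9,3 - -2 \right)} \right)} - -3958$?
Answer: $3840$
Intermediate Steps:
$r{\left(H,g \right)} = 2 H g$ ($r{\left(H,g \right)} = H g + H g = 2 H g$)
$Z{\left(-208,r{\left(9,3 - -2 \right)} \right)} - -3958 = \left(-208 + 2 \cdot 9 \left(3 - -2\right)\right) - -3958 = \left(-208 + 2 \cdot 9 \left(3 + 2\right)\right) + 3958 = \left(-208 + 2 \cdot 9 \cdot 5\right) + 3958 = \left(-208 + 90\right) + 3958 = -118 + 3958 = 3840$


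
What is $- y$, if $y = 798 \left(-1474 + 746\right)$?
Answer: $580944$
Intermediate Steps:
$y = -580944$ ($y = 798 \left(-728\right) = -580944$)
$- y = \left(-1\right) \left(-580944\right) = 580944$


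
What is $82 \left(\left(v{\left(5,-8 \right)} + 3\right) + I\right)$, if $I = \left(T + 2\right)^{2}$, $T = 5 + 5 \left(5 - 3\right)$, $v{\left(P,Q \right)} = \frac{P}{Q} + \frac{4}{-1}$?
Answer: $\frac{94259}{4} \approx 23565.0$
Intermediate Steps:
$v{\left(P,Q \right)} = -4 + \frac{P}{Q}$ ($v{\left(P,Q \right)} = \frac{P}{Q} + 4 \left(-1\right) = \frac{P}{Q} - 4 = -4 + \frac{P}{Q}$)
$T = 15$ ($T = 5 + 5 \cdot 2 = 5 + 10 = 15$)
$I = 289$ ($I = \left(15 + 2\right)^{2} = 17^{2} = 289$)
$82 \left(\left(v{\left(5,-8 \right)} + 3\right) + I\right) = 82 \left(\left(\left(-4 + \frac{5}{-8}\right) + 3\right) + 289\right) = 82 \left(\left(\left(-4 + 5 \left(- \frac{1}{8}\right)\right) + 3\right) + 289\right) = 82 \left(\left(\left(-4 - \frac{5}{8}\right) + 3\right) + 289\right) = 82 \left(\left(- \frac{37}{8} + 3\right) + 289\right) = 82 \left(- \frac{13}{8} + 289\right) = 82 \cdot \frac{2299}{8} = \frac{94259}{4}$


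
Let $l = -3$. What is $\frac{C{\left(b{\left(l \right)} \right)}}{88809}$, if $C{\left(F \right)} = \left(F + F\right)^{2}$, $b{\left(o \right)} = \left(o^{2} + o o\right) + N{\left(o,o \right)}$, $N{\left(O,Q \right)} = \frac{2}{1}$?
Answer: $\frac{1600}{88809} \approx 0.018016$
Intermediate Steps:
$N{\left(O,Q \right)} = 2$ ($N{\left(O,Q \right)} = 2 \cdot 1 = 2$)
$b{\left(o \right)} = 2 + 2 o^{2}$ ($b{\left(o \right)} = \left(o^{2} + o o\right) + 2 = \left(o^{2} + o^{2}\right) + 2 = 2 o^{2} + 2 = 2 + 2 o^{2}$)
$C{\left(F \right)} = 4 F^{2}$ ($C{\left(F \right)} = \left(2 F\right)^{2} = 4 F^{2}$)
$\frac{C{\left(b{\left(l \right)} \right)}}{88809} = \frac{4 \left(2 + 2 \left(-3\right)^{2}\right)^{2}}{88809} = 4 \left(2 + 2 \cdot 9\right)^{2} \cdot \frac{1}{88809} = 4 \left(2 + 18\right)^{2} \cdot \frac{1}{88809} = 4 \cdot 20^{2} \cdot \frac{1}{88809} = 4 \cdot 400 \cdot \frac{1}{88809} = 1600 \cdot \frac{1}{88809} = \frac{1600}{88809}$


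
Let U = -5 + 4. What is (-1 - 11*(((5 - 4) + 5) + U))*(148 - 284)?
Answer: 7616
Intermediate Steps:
U = -1
(-1 - 11*(((5 - 4) + 5) + U))*(148 - 284) = (-1 - 11*(((5 - 4) + 5) - 1))*(148 - 284) = (-1 - 11*((1 + 5) - 1))*(-136) = (-1 - 11*(6 - 1))*(-136) = (-1 - 11*5)*(-136) = (-1 - 55)*(-136) = -56*(-136) = 7616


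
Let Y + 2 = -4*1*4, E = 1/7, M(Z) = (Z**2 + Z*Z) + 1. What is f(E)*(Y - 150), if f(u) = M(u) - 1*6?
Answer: 5832/7 ≈ 833.14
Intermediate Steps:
M(Z) = 1 + 2*Z**2 (M(Z) = (Z**2 + Z**2) + 1 = 2*Z**2 + 1 = 1 + 2*Z**2)
E = 1/7 ≈ 0.14286
f(u) = -5 + 2*u**2 (f(u) = (1 + 2*u**2) - 1*6 = (1 + 2*u**2) - 6 = -5 + 2*u**2)
Y = -18 (Y = -2 - 4*1*4 = -2 - 4*4 = -2 - 16 = -18)
f(E)*(Y - 150) = (-5 + 2*(1/7)**2)*(-18 - 150) = (-5 + 2*(1/49))*(-168) = (-5 + 2/49)*(-168) = -243/49*(-168) = 5832/7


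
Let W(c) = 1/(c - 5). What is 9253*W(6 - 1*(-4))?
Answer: 9253/5 ≈ 1850.6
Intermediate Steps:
W(c) = 1/(-5 + c)
9253*W(6 - 1*(-4)) = 9253/(-5 + (6 - 1*(-4))) = 9253/(-5 + (6 + 4)) = 9253/(-5 + 10) = 9253/5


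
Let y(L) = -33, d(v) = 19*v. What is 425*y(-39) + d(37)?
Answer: -13322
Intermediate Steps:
425*y(-39) + d(37) = 425*(-33) + 19*37 = -14025 + 703 = -13322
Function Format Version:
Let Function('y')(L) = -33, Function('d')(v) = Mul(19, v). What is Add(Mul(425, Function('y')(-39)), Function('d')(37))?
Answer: -13322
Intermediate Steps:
Add(Mul(425, Function('y')(-39)), Function('d')(37)) = Add(Mul(425, -33), Mul(19, 37)) = Add(-14025, 703) = -13322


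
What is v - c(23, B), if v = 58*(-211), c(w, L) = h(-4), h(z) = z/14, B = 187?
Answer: -85664/7 ≈ -12238.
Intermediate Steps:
h(z) = z/14 (h(z) = z*(1/14) = z/14)
c(w, L) = -2/7 (c(w, L) = (1/14)*(-4) = -2/7)
v = -12238
v - c(23, B) = -12238 - 1*(-2/7) = -12238 + 2/7 = -85664/7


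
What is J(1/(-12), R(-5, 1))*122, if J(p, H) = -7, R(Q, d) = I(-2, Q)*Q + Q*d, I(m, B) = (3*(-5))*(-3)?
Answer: -854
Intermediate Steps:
I(m, B) = 45 (I(m, B) = -15*(-3) = 45)
R(Q, d) = 45*Q + Q*d
J(1/(-12), R(-5, 1))*122 = -7*122 = -854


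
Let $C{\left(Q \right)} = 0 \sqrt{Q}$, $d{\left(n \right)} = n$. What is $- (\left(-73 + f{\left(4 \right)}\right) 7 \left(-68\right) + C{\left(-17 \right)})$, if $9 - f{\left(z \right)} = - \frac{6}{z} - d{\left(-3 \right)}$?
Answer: $-31178$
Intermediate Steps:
$C{\left(Q \right)} = 0$
$f{\left(z \right)} = 6 + \frac{6}{z}$ ($f{\left(z \right)} = 9 - \left(- \frac{6}{z} - -3\right) = 9 - \left(- \frac{6}{z} + 3\right) = 9 - \left(3 - \frac{6}{z}\right) = 6 + \frac{6}{z}$)
$- (\left(-73 + f{\left(4 \right)}\right) 7 \left(-68\right) + C{\left(-17 \right)}) = - (\left(-73 + \left(6 + \frac{6}{4}\right)\right) 7 \left(-68\right) + 0) = - (\left(-73 + \left(6 + 6 \cdot \frac{1}{4}\right)\right) \left(-476\right) + 0) = - (\left(-73 + \left(6 + \frac{3}{2}\right)\right) \left(-476\right) + 0) = - (\left(-73 + \frac{15}{2}\right) \left(-476\right) + 0) = - (\left(- \frac{131}{2}\right) \left(-476\right) + 0) = - (31178 + 0) = \left(-1\right) 31178 = -31178$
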